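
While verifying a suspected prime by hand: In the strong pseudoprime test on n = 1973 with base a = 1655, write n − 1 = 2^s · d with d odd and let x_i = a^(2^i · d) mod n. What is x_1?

n − 1 = 1972 = 2^2 · 493, so s = 2 and d = 493.
x_0 = 1655^493 mod 1973 = 1714.
x_1 = 1714^2 mod 1973 = 1972.

1972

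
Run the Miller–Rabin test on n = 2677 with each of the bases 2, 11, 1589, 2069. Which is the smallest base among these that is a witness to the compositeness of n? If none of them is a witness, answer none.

none

n − 1 = 2676 = 2^2 · 669, so s = 2 and d = 669.
Base 2: x_0 = 2^669 mod 2677 = 2127. x_0 is neither 1 nor 2676, so continue squaring. x_1 = 2127^2 mod 2677 = 2676. x_1 ≡ −1, so 2 is not a witness.
Base 11: x_0 = 11^669 mod 2677 = 1. x_0 = 1, so 11 is not a witness.
Base 1589: x_0 = 1589^669 mod 2677 = 1. x_0 = 1, so 1589 is not a witness.
Base 2069: x_0 = 2069^669 mod 2677 = 550. x_0 is neither 1 nor 2676, so continue squaring. x_1 = 550^2 mod 2677 = 2676. x_1 ≡ −1, so 2069 is not a witness.
No listed base is a witness for 2677.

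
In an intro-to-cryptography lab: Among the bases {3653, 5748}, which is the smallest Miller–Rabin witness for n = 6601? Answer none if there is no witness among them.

5748

n − 1 = 6600 = 2^3 · 825, so s = 3 and d = 825.
Base 3653: x_0 = 3653^825 mod 6601 = 6600. x_0 = 6600 ≡ −1, so 3653 is not a witness.
Base 5748: x_0 = 5748^825 mod 6601 = 2920. x_0 is neither 1 nor 6600, so continue squaring. x_1 = 2920^2 mod 6601 = 4509. x_2 = 4509^2 mod 6601 = 1. x_2 = 1 but x_1 ≠ ±1, a nontrivial square root of 1 — 5748 is a witness and 6601 is composite.
The smallest witness among the given bases is 5748.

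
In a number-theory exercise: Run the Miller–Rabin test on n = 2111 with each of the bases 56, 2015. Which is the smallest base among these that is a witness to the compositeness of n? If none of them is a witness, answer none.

n − 1 = 2110 = 2^1 · 1055, so s = 1 and d = 1055.
Base 56: x_0 = 56^1055 mod 2111 = 2110. x_0 = 2110 ≡ −1, so 56 is not a witness.
Base 2015: x_0 = 2015^1055 mod 2111 = 2110. x_0 = 2110 ≡ −1, so 2015 is not a witness.
No listed base is a witness for 2111.

none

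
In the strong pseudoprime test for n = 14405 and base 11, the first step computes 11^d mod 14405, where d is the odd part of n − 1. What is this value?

n − 1 = 14404 = 2^2 · 3601, so s = 2 and d = 3601.
By repeated squaring, 11^3601 ≡ 11221 (mod 14405).

11221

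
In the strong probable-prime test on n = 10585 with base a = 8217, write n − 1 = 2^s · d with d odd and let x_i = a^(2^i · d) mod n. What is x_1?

10294

n − 1 = 10584 = 2^3 · 1323, so s = 3 and d = 1323.
Repeated squaring mod 10585: 8217^1 ≡ 8217, 8217^2 ≡ 7959, 8217^4 ≡ 5041, 8217^8 ≡ 7681, 8217^16 ≡ 7556, 8217^32 ≡ 8231, 8217^64 ≡ 5361, 8217^128 ≡ 2046, 8217^256 ≡ 5041, 8217^512 ≡ 7681, 8217^1024 ≡ 7556.
1323 = 1024 + 256 + 32 + 8 + 2 + 1, so 8217^1323 ≡ 7556·5041·8231·7681·7959·8217 ≡ 8978 (mod 10585).
x_0 = 8978.
x_1 = 8978^2 mod 10585 = 10294.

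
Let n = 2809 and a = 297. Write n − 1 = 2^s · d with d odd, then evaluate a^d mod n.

1295

n − 1 = 2808 = 2^3 · 351, so s = 3 and d = 351.
297^351 mod 2809 = 1295.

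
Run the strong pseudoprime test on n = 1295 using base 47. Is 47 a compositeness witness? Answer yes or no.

yes

n − 1 = 1294 = 2^1 · 647, so s = 1 and d = 647.
x_0 = 47^647 mod 1295 = 248.
x_0 ∉ {1, 1294} and s = 1, so 47 is a Miller–Rabin witness and 1295 is composite.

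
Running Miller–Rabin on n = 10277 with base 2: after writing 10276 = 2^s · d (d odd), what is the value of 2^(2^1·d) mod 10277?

4946

n − 1 = 10276 = 2^2 · 2569, so s = 2 and d = 2569.
By repeated squaring, 2^2569 ≡ 4342 (mod 10277).
x_0 = 4342.
x_1 = 4342^2 mod 10277 = 4946.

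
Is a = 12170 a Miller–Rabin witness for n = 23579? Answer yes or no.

n − 1 = 23578 = 2^1 · 11789, so s = 1 and d = 11789.
x_0 = 12170^11789 mod 23579 = 15506.
x_0 ∉ {1, 23578} and s = 1, so 12170 is a Miller–Rabin witness and 23579 is composite.

yes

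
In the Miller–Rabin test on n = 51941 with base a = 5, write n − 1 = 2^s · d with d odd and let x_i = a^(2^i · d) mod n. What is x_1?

n − 1 = 51940 = 2^2 · 12985, so s = 2 and d = 12985.
Repeated squaring mod 51941: 5^1 ≡ 5, 5^2 ≡ 25, 5^4 ≡ 625, 5^8 ≡ 27038, 5^16 ≡ 35810, 5^32 ≡ 36692, 5^64 ≡ 44085, 5^128 ≡ 10828, 5^256 ≡ 14747, 5^512 ≡ 48983, 5^1024 ≡ 23676, 5^2048 ≡ 5704, 5^4096 ≡ 20550, 5^8192 ≡ 22170.
12985 = 8192 + 4096 + 512 + 128 + 32 + 16 + 8 + 1, so 5^12985 ≡ 22170·20550·48983·10828·36692·35810·27038·5 ≡ 51940 (mod 51941).
x_0 = 51940.
x_1 = 51940^2 mod 51941 = 1.

1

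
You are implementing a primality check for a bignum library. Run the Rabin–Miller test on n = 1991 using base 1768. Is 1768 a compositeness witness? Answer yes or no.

n − 1 = 1990 = 2^1 · 995, so s = 1 and d = 995.
x_0 = 1768^995 mod 1991 = 1990.
x_0 = 1990 ≡ −1, so 1768 is not a witness.

no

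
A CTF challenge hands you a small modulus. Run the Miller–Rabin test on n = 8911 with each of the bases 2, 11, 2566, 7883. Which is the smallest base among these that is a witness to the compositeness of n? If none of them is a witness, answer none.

2

n − 1 = 8910 = 2^1 · 4455, so s = 1 and d = 4455.
Base 2: x_0 = 2^4455 mod 8911 = 6364. x_0 ∉ {1, 8910} and s = 1, so 2 is a Miller–Rabin witness and 8911 is composite.
Base 11: x_0 = 11^4455 mod 8911 = 267. x_0 ∉ {1, 8910} and s = 1, so 11 is a Miller–Rabin witness and 8911 is composite.
Base 2566: x_0 = 2566^4455 mod 8911 = 267. x_0 ∉ {1, 8910} and s = 1, so 2566 is a Miller–Rabin witness and 8911 is composite.
Base 7883: x_0 = 7883^4455 mod 8911 = 267. x_0 ∉ {1, 8910} and s = 1, so 7883 is a Miller–Rabin witness and 8911 is composite.
The smallest witness among the given bases is 2.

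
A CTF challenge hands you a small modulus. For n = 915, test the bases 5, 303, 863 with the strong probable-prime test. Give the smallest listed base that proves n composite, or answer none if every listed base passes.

n − 1 = 914 = 2^1 · 457, so s = 1 and d = 457.
Base 5: x_0 = 5^457 mod 915 = 350. x_0 ∉ {1, 914} and s = 1, so 5 is a Miller–Rabin witness and 915 is composite.
Base 303: x_0 = 303^457 mod 915 = 738. x_0 ∉ {1, 914} and s = 1, so 303 is a Miller–Rabin witness and 915 is composite.
Base 863: x_0 = 863^457 mod 915 = 203. x_0 ∉ {1, 914} and s = 1, so 863 is a Miller–Rabin witness and 915 is composite.
The smallest witness among the given bases is 5.

5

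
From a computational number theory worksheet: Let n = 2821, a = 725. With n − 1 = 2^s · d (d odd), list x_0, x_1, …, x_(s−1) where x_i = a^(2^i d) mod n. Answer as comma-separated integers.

1611, 1

n − 1 = 2820 = 2^2 · 705, so s = 2 and d = 705.
x_0 = 725^705 mod 2821 = 1611.
x_1 = 1611^2 mod 2821 = 1.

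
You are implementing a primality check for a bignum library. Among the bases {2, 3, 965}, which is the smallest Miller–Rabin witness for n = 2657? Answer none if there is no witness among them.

n − 1 = 2656 = 2^5 · 83, so s = 5 and d = 83.
Base 2: x_0 = 2^83 mod 2657 = 2656. x_0 = 2656 ≡ −1, so 2 is not a witness.
Base 3: x_0 = 3^83 mod 2657 = 2644. x_0 is neither 1 nor 2656, so continue squaring. x_1 = 2644^2 mod 2657 = 169. x_2 = 169^2 mod 2657 = 1991. x_3 = 1991^2 mod 2657 = 2494. x_4 = 2494^2 mod 2657 = 2656. x_4 ≡ −1, so 3 is not a witness.
Base 965: x_0 = 965^83 mod 2657 = 163. x_0 is neither 1 nor 2656, so continue squaring. x_1 = 163^2 mod 2657 = 2656. x_1 ≡ −1, so 965 is not a witness.
No listed base is a witness for 2657.

none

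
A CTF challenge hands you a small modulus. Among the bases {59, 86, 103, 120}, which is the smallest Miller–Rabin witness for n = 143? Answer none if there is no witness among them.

n − 1 = 142 = 2^1 · 71, so s = 1 and d = 71.
Base 59: x_0 = 59^71 mod 143 = 15. x_0 ∉ {1, 142} and s = 1, so 59 is a Miller–Rabin witness and 143 is composite.
Base 86: x_0 = 86^71 mod 143 = 31. x_0 ∉ {1, 142} and s = 1, so 86 is a Miller–Rabin witness and 143 is composite.
Base 103: x_0 = 103^71 mod 143 = 103. x_0 ∉ {1, 142} and s = 1, so 103 is a Miller–Rabin witness and 143 is composite.
Base 120: x_0 = 120^71 mod 143 = 87. x_0 ∉ {1, 142} and s = 1, so 120 is a Miller–Rabin witness and 143 is composite.
The smallest witness among the given bases is 59.

59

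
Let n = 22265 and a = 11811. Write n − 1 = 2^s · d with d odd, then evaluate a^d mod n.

n − 1 = 22264 = 2^3 · 2783, so s = 3 and d = 2783.
Repeated squaring mod 22265: 11811^1 ≡ 11811, 11811^2 ≡ 9496, 11811^4 ≡ 766, 11811^8 ≡ 7866, 11811^16 ≡ 21786, 11811^32 ≡ 6791, 11811^64 ≡ 6866, 11811^128 ≡ 6951, 11811^256 ≡ 1351, 11811^512 ≡ 21736, 11811^1024 ≡ 12661, 11811^2048 ≡ 15186.
2783 = 2048 + 512 + 128 + 64 + 16 + 8 + 4 + 2 + 1, so 11811^2783 ≡ 15186·21736·6951·6866·21786·7866·766·9496·11811 ≡ 5096 (mod 22265).

5096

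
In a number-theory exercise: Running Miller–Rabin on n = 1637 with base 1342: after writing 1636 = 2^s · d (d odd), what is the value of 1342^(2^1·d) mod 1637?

1

n − 1 = 1636 = 2^2 · 409, so s = 2 and d = 409.
x_0 = 1342^409 mod 1637 = 1636.
x_1 = 1636^2 mod 1637 = 1.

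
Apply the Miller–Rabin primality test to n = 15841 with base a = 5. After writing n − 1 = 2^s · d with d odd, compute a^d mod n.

n − 1 = 15840 = 2^5 · 495, so s = 5 and d = 495.
5^495 mod 15841 = 3380.

3380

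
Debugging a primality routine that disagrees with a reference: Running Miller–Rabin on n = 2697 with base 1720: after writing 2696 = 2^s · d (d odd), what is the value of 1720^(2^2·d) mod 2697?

1399

n − 1 = 2696 = 2^3 · 337, so s = 3 and d = 337.
x_0 = 1720^337 mod 2697 = 2503.
x_1 = 2503^2 mod 2697 = 2575.
x_2 = 2575^2 mod 2697 = 1399.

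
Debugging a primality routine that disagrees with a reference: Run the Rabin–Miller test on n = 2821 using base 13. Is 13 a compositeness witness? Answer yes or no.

yes

n − 1 = 2820 = 2^2 · 705, so s = 2 and d = 705.
x_0 = 13^705 mod 2821 = 650.
x_0 is neither 1 nor 2820, so continue squaring.
x_1 = 650^2 mod 2821 = 2171.
Reached i = s−1 = 1 without hitting −1: 13 is a Miller–Rabin witness and 2821 is composite.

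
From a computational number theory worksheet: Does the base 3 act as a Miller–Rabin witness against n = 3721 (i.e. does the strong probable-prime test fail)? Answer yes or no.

yes

n − 1 = 3720 = 2^3 · 465, so s = 3 and d = 465.
x_0 = 3^465 mod 3721 = 365.
x_0 is neither 1 nor 3720, so continue squaring.
x_1 = 365^2 mod 3721 = 2990.
x_2 = 2990^2 mod 3721 = 2258.
Reached i = s−1 = 2 without hitting −1: 3 is a Miller–Rabin witness and 3721 is composite.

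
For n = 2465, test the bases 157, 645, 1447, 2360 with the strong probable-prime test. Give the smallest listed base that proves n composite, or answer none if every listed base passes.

645

n − 1 = 2464 = 2^5 · 77, so s = 5 and d = 77.
Base 157: x_0 = 157^77 mod 2465 = 157. x_0 is neither 1 nor 2464, so continue squaring. x_1 = 157^2 mod 2465 = 2464. x_1 ≡ −1, so 157 is not a witness.
Base 645: x_0 = 645^77 mod 2465 = 900. x_0 is neither 1 nor 2464, so continue squaring. x_1 = 900^2 mod 2465 = 1480. x_2 = 1480^2 mod 2465 = 1480. x_3 = 1480^2 mod 2465 = 1480. x_4 = 1480^2 mod 2465 = 1480. Reached i = s−1 = 4 without hitting −1: 645 is a Miller–Rabin witness and 2465 is composite.
Base 1447: x_0 = 1447^77 mod 2465 = 882. x_0 is neither 1 nor 2464, so continue squaring. x_1 = 882^2 mod 2465 = 1449. x_2 = 1449^2 mod 2465 = 1886. x_3 = 1886^2 mod 2465 = 1. x_3 = 1 but x_2 ≠ ±1, a nontrivial square root of 1 — 1447 is a witness and 2465 is composite.
Base 2360: x_0 = 2360^77 mod 2465 = 1960. x_0 is neither 1 nor 2464, so continue squaring. x_1 = 1960^2 mod 2465 = 1130. x_2 = 1130^2 mod 2465 = 30. x_3 = 30^2 mod 2465 = 900. x_4 = 900^2 mod 2465 = 1480. Reached i = s−1 = 4 without hitting −1: 2360 is a Miller–Rabin witness and 2465 is composite.
The smallest witness among the given bases is 645.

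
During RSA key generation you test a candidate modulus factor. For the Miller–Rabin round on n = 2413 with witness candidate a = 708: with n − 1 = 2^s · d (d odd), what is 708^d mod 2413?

n − 1 = 2412 = 2^2 · 603, so s = 2 and d = 603.
708^603 mod 2413 = 191.

191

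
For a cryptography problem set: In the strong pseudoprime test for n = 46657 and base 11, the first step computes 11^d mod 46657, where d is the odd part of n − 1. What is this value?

n − 1 = 46656 = 2^6 · 729, so s = 6 and d = 729.
By repeated squaring, 11^729 ≡ 42882 (mod 46657).

42882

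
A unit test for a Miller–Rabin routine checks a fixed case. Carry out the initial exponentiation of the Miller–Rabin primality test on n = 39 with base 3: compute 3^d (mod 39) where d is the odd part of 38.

n − 1 = 38 = 2^1 · 19, so s = 1 and d = 19.
By repeated squaring, 3^19 ≡ 3 (mod 39).

3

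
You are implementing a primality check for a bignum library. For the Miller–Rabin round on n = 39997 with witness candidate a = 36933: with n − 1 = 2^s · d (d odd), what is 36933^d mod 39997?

n − 1 = 39996 = 2^2 · 9999, so s = 2 and d = 9999.
Repeated squaring mod 39997: 36933^1 ≡ 36933, 36933^2 ≡ 28798, 36933^4 ≡ 27006, 36933^8 ≡ 18738, 36933^16 ≡ 18978, 36933^32 ≡ 31496, 36933^64 ≡ 32419, 36933^128 ≡ 30389, 36933^256 ≡ 588, 36933^512 ≡ 25768, 36933^1024 ≡ 39624, 36933^2048 ≡ 19138, 36933^4096 ≡ 10515, 36933^8192 ≡ 13517.
9999 = 8192 + 1024 + 512 + 256 + 8 + 4 + 2 + 1, so 36933^9999 ≡ 13517·39624·25768·588·18738·27006·28798·36933 ≡ 39147 (mod 39997).

39147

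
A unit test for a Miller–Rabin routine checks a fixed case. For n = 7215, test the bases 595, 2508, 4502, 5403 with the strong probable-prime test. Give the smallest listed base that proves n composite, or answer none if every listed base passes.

n − 1 = 7214 = 2^1 · 3607, so s = 1 and d = 3607.
Base 595: x_0 = 595^3607 mod 7215 = 5665. x_0 ∉ {1, 7214} and s = 1, so 595 is a Miller–Rabin witness and 7215 is composite.
Base 2508: x_0 = 2508^3607 mod 7215 = 1377. x_0 ∉ {1, 7214} and s = 1, so 2508 is a Miller–Rabin witness and 7215 is composite.
Base 4502: x_0 = 4502^3607 mod 7215 = 953. x_0 ∉ {1, 7214} and s = 1, so 4502 is a Miller–Rabin witness and 7215 is composite.
Base 5403: x_0 = 5403^3607 mod 7215 = 4737. x_0 ∉ {1, 7214} and s = 1, so 5403 is a Miller–Rabin witness and 7215 is composite.
The smallest witness among the given bases is 595.

595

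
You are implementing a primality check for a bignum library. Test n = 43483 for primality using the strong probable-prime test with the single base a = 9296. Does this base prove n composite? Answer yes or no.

yes

n − 1 = 43482 = 2^1 · 21741, so s = 1 and d = 21741.
x_0 = 9296^21741 mod 43483 = 22771.
x_0 ∉ {1, 43482} and s = 1, so 9296 is a Miller–Rabin witness and 43483 is composite.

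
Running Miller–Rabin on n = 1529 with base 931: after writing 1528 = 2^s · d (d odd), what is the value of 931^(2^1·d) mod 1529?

n − 1 = 1528 = 2^3 · 191, so s = 3 and d = 191.
x_0 = 931^191 mod 1529 = 1294.
x_1 = 1294^2 mod 1529 = 181.

181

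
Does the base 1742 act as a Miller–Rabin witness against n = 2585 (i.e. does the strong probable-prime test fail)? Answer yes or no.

n − 1 = 2584 = 2^3 · 323, so s = 3 and d = 323.
x_0 = 1742^323 mod 2585 = 1648.
x_0 is neither 1 nor 2584, so continue squaring.
x_1 = 1648^2 mod 2585 = 1654.
x_2 = 1654^2 mod 2585 = 786.
Reached i = s−1 = 2 without hitting −1: 1742 is a Miller–Rabin witness and 2585 is composite.

yes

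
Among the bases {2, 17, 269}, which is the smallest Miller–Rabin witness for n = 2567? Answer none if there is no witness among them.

n − 1 = 2566 = 2^1 · 1283, so s = 1 and d = 1283.
Base 2: x_0 = 2^1283 mod 2567 = 1011. x_0 ∉ {1, 2566} and s = 1, so 2 is a Miller–Rabin witness and 2567 is composite.
Base 17: x_0 = 17^1283 mod 2567 = 1683. x_0 ∉ {1, 2566} and s = 1, so 17 is a Miller–Rabin witness and 2567 is composite.
Base 269: x_0 = 269^1283 mod 2567 = 636. x_0 ∉ {1, 2566} and s = 1, so 269 is a Miller–Rabin witness and 2567 is composite.
The smallest witness among the given bases is 2.

2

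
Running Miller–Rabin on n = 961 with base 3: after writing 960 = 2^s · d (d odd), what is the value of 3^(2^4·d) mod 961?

373

n − 1 = 960 = 2^6 · 15, so s = 6 and d = 15.
Repeated squaring mod 961: 3^1 ≡ 3, 3^2 ≡ 9, 3^4 ≡ 81, 3^8 ≡ 795.
15 = 8 + 4 + 2 + 1, so 3^15 ≡ 795·81·9·3 ≡ 216 (mod 961).
x_0 = 216.
x_1 = 216^2 mod 961 = 528.
x_2 = 528^2 mod 961 = 94.
x_3 = 94^2 mod 961 = 187.
x_4 = 187^2 mod 961 = 373.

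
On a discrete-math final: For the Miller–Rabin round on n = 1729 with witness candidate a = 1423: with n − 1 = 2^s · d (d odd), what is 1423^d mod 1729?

1464

n − 1 = 1728 = 2^6 · 27, so s = 6 and d = 27.
Repeated squaring mod 1729: 1423^1 ≡ 1423, 1423^2 ≡ 270, 1423^4 ≡ 282, 1423^8 ≡ 1719, 1423^16 ≡ 100.
27 = 16 + 8 + 2 + 1, so 1423^27 ≡ 100·1719·270·1423 ≡ 1464 (mod 1729).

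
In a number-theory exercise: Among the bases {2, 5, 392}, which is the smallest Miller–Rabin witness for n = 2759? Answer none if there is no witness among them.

2

n − 1 = 2758 = 2^1 · 1379, so s = 1 and d = 1379.
Base 2: x_0 = 2^1379 mod 2759 = 16. x_0 ∉ {1, 2758} and s = 1, so 2 is a Miller–Rabin witness and 2759 is composite.
Base 5: x_0 = 5^1379 mod 2759 = 2691. x_0 ∉ {1, 2758} and s = 1, so 5 is a Miller–Rabin witness and 2759 is composite.
Base 392: x_0 = 392^1379 mod 2759 = 1874. x_0 ∉ {1, 2758} and s = 1, so 392 is a Miller–Rabin witness and 2759 is composite.
The smallest witness among the given bases is 2.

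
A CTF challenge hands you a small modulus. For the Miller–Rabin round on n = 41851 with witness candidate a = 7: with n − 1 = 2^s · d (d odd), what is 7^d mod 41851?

1

n − 1 = 41850 = 2^1 · 20925, so s = 1 and d = 20925.
Repeated squaring mod 41851: 7^1 ≡ 7, 7^2 ≡ 49, 7^4 ≡ 2401, 7^8 ≡ 31214, 7^16 ≡ 22516, 7^32 ≡ 29093, 7^64 ≡ 8025, 7^128 ≡ 33787, 7^256 ≡ 33493, 7^512 ≡ 6845, 7^1024 ≡ 22756, 7^2048 ≡ 13113, 7^4096 ≡ 26861, 7^8192 ≡ 2081, 7^16384 ≡ 19908.
20925 = 16384 + 4096 + 256 + 128 + 32 + 16 + 8 + 4 + 1, so 7^20925 ≡ 19908·26861·33493·33787·29093·22516·31214·2401·7 ≡ 1 (mod 41851).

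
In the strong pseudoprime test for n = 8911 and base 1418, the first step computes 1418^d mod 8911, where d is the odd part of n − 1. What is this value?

6364

n − 1 = 8910 = 2^1 · 4455, so s = 1 and d = 4455.
1418^4455 mod 8911 = 6364.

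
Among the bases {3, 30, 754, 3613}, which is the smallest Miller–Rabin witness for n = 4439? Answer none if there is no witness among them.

3

n − 1 = 4438 = 2^1 · 2219, so s = 1 and d = 2219.
Base 3: x_0 = 3^2219 mod 4439 = 3640. x_0 ∉ {1, 4438} and s = 1, so 3 is a Miller–Rabin witness and 4439 is composite.
Base 30: x_0 = 30^2219 mod 4439 = 4381. x_0 ∉ {1, 4438} and s = 1, so 30 is a Miller–Rabin witness and 4439 is composite.
Base 754: x_0 = 754^2219 mod 4439 = 3144. x_0 ∉ {1, 4438} and s = 1, so 754 is a Miller–Rabin witness and 4439 is composite.
Base 3613: x_0 = 3613^2219 mod 4439 = 1383. x_0 ∉ {1, 4438} and s = 1, so 3613 is a Miller–Rabin witness and 4439 is composite.
The smallest witness among the given bases is 3.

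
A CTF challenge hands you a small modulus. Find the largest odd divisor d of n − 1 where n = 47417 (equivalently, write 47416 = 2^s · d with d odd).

5927

Halving: 47416 → 23708 → 11854 → 5927; 5927 is odd.
So 47416 = 2^3 · 5927.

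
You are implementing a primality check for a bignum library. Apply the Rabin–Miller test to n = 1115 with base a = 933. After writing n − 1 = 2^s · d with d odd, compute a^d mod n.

n − 1 = 1114 = 2^1 · 557, so s = 1 and d = 557.
933^557 mod 1115 = 343.

343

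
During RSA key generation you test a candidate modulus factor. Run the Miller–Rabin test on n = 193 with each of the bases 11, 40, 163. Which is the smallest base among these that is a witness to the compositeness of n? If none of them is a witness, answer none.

none

n − 1 = 192 = 2^6 · 3, so s = 6 and d = 3.
Base 11: x_0 = 11^3 mod 193 = 173. x_0 is neither 1 nor 192, so continue squaring. x_1 = 173^2 mod 193 = 14. x_2 = 14^2 mod 193 = 3. x_3 = 3^2 mod 193 = 9. x_4 = 9^2 mod 193 = 81. x_5 = 81^2 mod 193 = 192. x_5 ≡ −1, so 11 is not a witness.
Base 40: x_0 = 40^3 mod 193 = 117. x_0 is neither 1 nor 192, so continue squaring. x_1 = 117^2 mod 193 = 179. x_2 = 179^2 mod 193 = 3. x_3 = 3^2 mod 193 = 9. x_4 = 9^2 mod 193 = 81. x_5 = 81^2 mod 193 = 192. x_5 ≡ −1, so 40 is not a witness.
Base 163: x_0 = 163^3 mod 193 = 20. x_0 is neither 1 nor 192, so continue squaring. x_1 = 20^2 mod 193 = 14. x_2 = 14^2 mod 193 = 3. x_3 = 3^2 mod 193 = 9. x_4 = 9^2 mod 193 = 81. x_5 = 81^2 mod 193 = 192. x_5 ≡ −1, so 163 is not a witness.
No listed base is a witness for 193.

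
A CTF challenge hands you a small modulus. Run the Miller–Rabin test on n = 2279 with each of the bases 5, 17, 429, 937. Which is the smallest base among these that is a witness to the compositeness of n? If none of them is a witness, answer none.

5

n − 1 = 2278 = 2^1 · 1139, so s = 1 and d = 1139.
Base 5: x_0 = 5^1139 mod 2279 = 2093. x_0 ∉ {1, 2278} and s = 1, so 5 is a Miller–Rabin witness and 2279 is composite.
Base 17: x_0 = 17^1139 mod 2279 = 2018. x_0 ∉ {1, 2278} and s = 1, so 17 is a Miller–Rabin witness and 2279 is composite.
Base 429: x_0 = 429^1139 mod 2279 = 1934. x_0 ∉ {1, 2278} and s = 1, so 429 is a Miller–Rabin witness and 2279 is composite.
Base 937: x_0 = 937^1139 mod 2279 = 420. x_0 ∉ {1, 2278} and s = 1, so 937 is a Miller–Rabin witness and 2279 is composite.
The smallest witness among the given bases is 5.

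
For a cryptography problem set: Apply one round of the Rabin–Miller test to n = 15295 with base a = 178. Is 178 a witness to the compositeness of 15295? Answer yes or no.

yes

n − 1 = 15294 = 2^1 · 7647, so s = 1 and d = 7647.
x_0 = 178^7647 mod 15295 = 12522.
x_0 ∉ {1, 15294} and s = 1, so 178 is a Miller–Rabin witness and 15295 is composite.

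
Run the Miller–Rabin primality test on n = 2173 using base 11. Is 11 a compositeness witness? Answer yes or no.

n − 1 = 2172 = 2^2 · 543, so s = 2 and d = 543.
By repeated squaring, 11^543 ≡ 1334 (mod 2173).
x_0 = 11^543 mod 2173 = 1334.
x_0 is neither 1 nor 2172, so continue squaring.
x_1 = 1334^2 mod 2173 = 2042.
Reached i = s−1 = 1 without hitting −1: 11 is a Miller–Rabin witness and 2173 is composite.

yes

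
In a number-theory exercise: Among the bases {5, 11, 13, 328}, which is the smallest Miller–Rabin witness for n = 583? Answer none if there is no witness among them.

5

n − 1 = 582 = 2^1 · 291, so s = 1 and d = 291.
Base 5: x_0 = 5^291 mod 583 = 214. x_0 ∉ {1, 582} and s = 1, so 5 is a Miller–Rabin witness and 583 is composite.
Base 11: x_0 = 11^291 mod 583 = 143. x_0 ∉ {1, 582} and s = 1, so 11 is a Miller–Rabin witness and 583 is composite.
Base 13: x_0 = 13^291 mod 583 = 134. x_0 ∉ {1, 582} and s = 1, so 13 is a Miller–Rabin witness and 583 is composite.
Base 328: x_0 = 328^291 mod 583 = 42. x_0 ∉ {1, 582} and s = 1, so 328 is a Miller–Rabin witness and 583 is composite.
The smallest witness among the given bases is 5.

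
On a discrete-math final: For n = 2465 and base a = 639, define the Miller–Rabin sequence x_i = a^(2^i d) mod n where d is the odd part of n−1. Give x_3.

1886

n − 1 = 2464 = 2^5 · 77, so s = 5 and d = 77.
x_0 = 639^77 mod 2465 = 929.
x_1 = 929^2 mod 2465 = 291.
x_2 = 291^2 mod 2465 = 871.
x_3 = 871^2 mod 2465 = 1886.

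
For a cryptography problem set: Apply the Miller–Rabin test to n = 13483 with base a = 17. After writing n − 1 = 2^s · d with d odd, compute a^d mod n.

2179

n − 1 = 13482 = 2^1 · 6741, so s = 1 and d = 6741.
17^6741 mod 13483 = 2179.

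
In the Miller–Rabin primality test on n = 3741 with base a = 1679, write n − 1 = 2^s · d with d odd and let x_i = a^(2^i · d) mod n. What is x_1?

1675

n − 1 = 3740 = 2^2 · 935, so s = 2 and d = 935.
Repeated squaring mod 3741: 1679^1 ≡ 1679, 1679^2 ≡ 2068, 1679^4 ≡ 661, 1679^8 ≡ 2965, 1679^16 ≡ 3616, 1679^32 ≡ 661, 1679^64 ≡ 2965, 1679^128 ≡ 3616, 1679^256 ≡ 661, 1679^512 ≡ 2965.
935 = 512 + 256 + 128 + 32 + 4 + 2 + 1, so 1679^935 ≡ 2965·661·3616·661·661·2068·1679 ≡ 1145 (mod 3741).
x_0 = 1145.
x_1 = 1145^2 mod 3741 = 1675.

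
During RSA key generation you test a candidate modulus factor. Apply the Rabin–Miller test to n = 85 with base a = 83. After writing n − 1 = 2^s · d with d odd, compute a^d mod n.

n − 1 = 84 = 2^2 · 21, so s = 2 and d = 21.
83^21 mod 85 = 53.

53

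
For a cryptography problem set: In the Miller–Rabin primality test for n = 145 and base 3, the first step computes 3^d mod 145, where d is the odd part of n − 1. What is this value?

n − 1 = 144 = 2^4 · 9, so s = 4 and d = 9.
Repeated squaring mod 145: 3^1 ≡ 3, 3^2 ≡ 9, 3^4 ≡ 81, 3^8 ≡ 36.
9 = 8 + 1, so 3^9 ≡ 36·3 ≡ 108 (mod 145).

108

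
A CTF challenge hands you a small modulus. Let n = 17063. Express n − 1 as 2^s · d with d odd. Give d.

Halving: 17062 → 8531; 8531 is odd.
So 17062 = 2^1 · 8531.

8531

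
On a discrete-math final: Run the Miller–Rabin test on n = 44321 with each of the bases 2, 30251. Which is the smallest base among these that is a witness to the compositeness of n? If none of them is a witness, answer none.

2

n − 1 = 44320 = 2^5 · 1385, so s = 5 and d = 1385.
Base 2: x_0 = 2^1385 mod 44321 = 7740. x_0 is neither 1 nor 44320, so continue squaring. x_1 = 7740^2 mod 44321 = 29929. x_2 = 29929^2 mod 44321 = 17631. x_3 = 17631^2 mod 44321 = 28988. x_4 = 28988^2 mod 44321 = 22305. Reached i = s−1 = 4 without hitting −1: 2 is a Miller–Rabin witness and 44321 is composite.
Base 30251: x_0 = 30251^1385 mod 44321 = 8238. x_0 is neither 1 nor 44320, so continue squaring. x_1 = 8238^2 mod 44321 = 9193. x_2 = 9193^2 mod 44321 = 35423. x_3 = 35423^2 mod 44321 = 17098. x_4 = 17098^2 mod 44321 = 288. Reached i = s−1 = 4 without hitting −1: 30251 is a Miller–Rabin witness and 44321 is composite.
The smallest witness among the given bases is 2.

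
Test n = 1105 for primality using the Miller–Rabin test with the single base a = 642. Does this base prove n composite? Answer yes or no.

n − 1 = 1104 = 2^4 · 69, so s = 4 and d = 69.
x_0 = 642^69 mod 1105 = 642.
x_0 is neither 1 nor 1104, so continue squaring.
x_1 = 642^2 mod 1105 = 1104.
x_1 ≡ −1, so 642 is not a witness.

no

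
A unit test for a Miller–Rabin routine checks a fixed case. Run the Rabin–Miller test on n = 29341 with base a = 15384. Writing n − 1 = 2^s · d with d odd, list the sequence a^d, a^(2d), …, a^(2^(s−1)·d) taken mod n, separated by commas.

18728, 25011

n − 1 = 29340 = 2^2 · 7335, so s = 2 and d = 7335.
x_0 = 15384^7335 mod 29341 = 18728.
x_1 = 18728^2 mod 29341 = 25011.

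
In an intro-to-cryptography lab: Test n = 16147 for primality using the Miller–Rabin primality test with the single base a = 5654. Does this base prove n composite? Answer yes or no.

yes

n − 1 = 16146 = 2^1 · 8073, so s = 1 and d = 8073.
x_0 = 5654^8073 mod 16147 = 10734.
x_0 ∉ {1, 16146} and s = 1, so 5654 is a Miller–Rabin witness and 16147 is composite.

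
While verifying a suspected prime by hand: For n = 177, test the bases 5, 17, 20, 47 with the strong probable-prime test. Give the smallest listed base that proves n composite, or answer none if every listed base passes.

n − 1 = 176 = 2^4 · 11, so s = 4 and d = 11.
Base 5: x_0 = 5^11 mod 177 = 20. x_0 is neither 1 nor 176, so continue squaring. x_1 = 20^2 mod 177 = 46. x_2 = 46^2 mod 177 = 169. x_3 = 169^2 mod 177 = 64. Reached i = s−1 = 3 without hitting −1: 5 is a Miller–Rabin witness and 177 is composite.
Base 17: x_0 = 17^11 mod 177 = 86. x_0 is neither 1 nor 176, so continue squaring. x_1 = 86^2 mod 177 = 139. x_2 = 139^2 mod 177 = 28. x_3 = 28^2 mod 177 = 76. Reached i = s−1 = 3 without hitting −1: 17 is a Miller–Rabin witness and 177 is composite.
Base 20: x_0 = 20^11 mod 177 = 116. x_0 is neither 1 nor 176, so continue squaring. x_1 = 116^2 mod 177 = 4. x_2 = 4^2 mod 177 = 16. x_3 = 16^2 mod 177 = 79. Reached i = s−1 = 3 without hitting −1: 20 is a Miller–Rabin witness and 177 is composite.
Base 47: x_0 = 47^11 mod 177 = 56. x_0 is neither 1 nor 176, so continue squaring. x_1 = 56^2 mod 177 = 127. x_2 = 127^2 mod 177 = 22. x_3 = 22^2 mod 177 = 130. Reached i = s−1 = 3 without hitting −1: 47 is a Miller–Rabin witness and 177 is composite.
The smallest witness among the given bases is 5.

5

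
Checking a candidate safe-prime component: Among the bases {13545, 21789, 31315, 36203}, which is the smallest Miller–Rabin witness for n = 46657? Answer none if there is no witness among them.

n − 1 = 46656 = 2^6 · 729, so s = 6 and d = 729.
Base 13545: x_0 = 13545^729 mod 46657 = 46656. x_0 = 46656 ≡ −1, so 13545 is not a witness.
Base 21789: x_0 = 21789^729 mod 46657 = 1. x_0 = 1, so 21789 is not a witness.
Base 31315: x_0 = 31315^729 mod 46657 = 5260. x_0 is neither 1 nor 46656, so continue squaring. x_1 = 5260^2 mod 46657 = 46656. x_1 ≡ −1, so 31315 is not a witness.
Base 36203: x_0 = 36203^729 mod 46657 = 5260. x_0 is neither 1 nor 46656, so continue squaring. x_1 = 5260^2 mod 46657 = 46656. x_1 ≡ −1, so 36203 is not a witness.
No listed base is a witness for 46657.

none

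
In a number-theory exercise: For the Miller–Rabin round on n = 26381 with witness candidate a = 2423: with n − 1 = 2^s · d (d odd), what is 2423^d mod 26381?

22139

n − 1 = 26380 = 2^2 · 6595, so s = 2 and d = 6595.
2423^6595 mod 26381 = 22139.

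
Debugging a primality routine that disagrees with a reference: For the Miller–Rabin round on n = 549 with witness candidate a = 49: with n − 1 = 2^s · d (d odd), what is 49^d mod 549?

n − 1 = 548 = 2^2 · 137, so s = 2 and d = 137.
49^137 mod 549 = 466.

466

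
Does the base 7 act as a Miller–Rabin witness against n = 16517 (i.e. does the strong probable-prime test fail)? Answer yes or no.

n − 1 = 16516 = 2^2 · 4129, so s = 2 and d = 4129.
x_0 = 7^4129 mod 16517 = 6552.
x_0 is neither 1 nor 16516, so continue squaring.
x_1 = 6552^2 mod 16517 = 1021.
Reached i = s−1 = 1 without hitting −1: 7 is a Miller–Rabin witness and 16517 is composite.

yes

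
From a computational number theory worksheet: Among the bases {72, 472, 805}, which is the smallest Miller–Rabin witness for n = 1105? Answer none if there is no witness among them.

472

n − 1 = 1104 = 2^4 · 69, so s = 4 and d = 69.
Base 72: x_0 = 72^69 mod 1105 = 242. x_0 is neither 1 nor 1104, so continue squaring. x_1 = 242^2 mod 1105 = 1104. x_1 ≡ −1, so 72 is not a witness.
Base 472: x_0 = 472^69 mod 1105 = 727. x_0 is neither 1 nor 1104, so continue squaring. x_1 = 727^2 mod 1105 = 339. x_2 = 339^2 mod 1105 = 1. x_2 = 1 but x_1 ≠ ±1, a nontrivial square root of 1 — 472 is a witness and 1105 is composite.
Base 805: x_0 = 805^69 mod 1105 = 415. x_0 is neither 1 nor 1104, so continue squaring. x_1 = 415^2 mod 1105 = 950. x_2 = 950^2 mod 1105 = 820. x_3 = 820^2 mod 1105 = 560. Reached i = s−1 = 3 without hitting −1: 805 is a Miller–Rabin witness and 1105 is composite.
The smallest witness among the given bases is 472.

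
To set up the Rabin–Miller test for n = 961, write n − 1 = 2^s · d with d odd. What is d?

Halving: 960 → 480 → 240 → 120 → 60 → 30 → 15; 15 is odd.
So 960 = 2^6 · 15.

15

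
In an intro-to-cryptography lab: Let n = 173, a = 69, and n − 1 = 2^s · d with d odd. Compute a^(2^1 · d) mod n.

n − 1 = 172 = 2^2 · 43, so s = 2 and d = 43.
x_0 = 69^43 mod 173 = 93.
x_1 = 93^2 mod 173 = 172.

172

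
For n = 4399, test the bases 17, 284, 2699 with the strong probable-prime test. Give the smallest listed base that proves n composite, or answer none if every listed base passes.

n − 1 = 4398 = 2^1 · 2199, so s = 1 and d = 2199.
Base 17: x_0 = 17^2199 mod 4399 = 2997. x_0 ∉ {1, 4398} and s = 1, so 17 is a Miller–Rabin witness and 4399 is composite.
Base 284: x_0 = 284^2199 mod 4399 = 3728. x_0 ∉ {1, 4398} and s = 1, so 284 is a Miller–Rabin witness and 4399 is composite.
Base 2699: x_0 = 2699^2199 mod 4399 = 334. x_0 ∉ {1, 4398} and s = 1, so 2699 is a Miller–Rabin witness and 4399 is composite.
The smallest witness among the given bases is 17.

17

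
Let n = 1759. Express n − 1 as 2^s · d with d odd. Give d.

Halving: 1758 → 879; 879 is odd.
So 1758 = 2^1 · 879.

879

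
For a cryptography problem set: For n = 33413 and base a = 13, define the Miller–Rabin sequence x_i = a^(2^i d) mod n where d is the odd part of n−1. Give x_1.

n − 1 = 33412 = 2^2 · 8353, so s = 2 and d = 8353.
x_0 = 13^8353 mod 33413 = 1.
x_1 = 1^2 mod 33413 = 1.

1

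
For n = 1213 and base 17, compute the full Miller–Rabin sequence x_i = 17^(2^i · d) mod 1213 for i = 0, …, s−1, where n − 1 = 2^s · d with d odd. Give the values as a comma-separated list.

718, 1212

n − 1 = 1212 = 2^2 · 303, so s = 2 and d = 303.
x_0 = 17^303 mod 1213 = 718.
x_1 = 718^2 mod 1213 = 1212.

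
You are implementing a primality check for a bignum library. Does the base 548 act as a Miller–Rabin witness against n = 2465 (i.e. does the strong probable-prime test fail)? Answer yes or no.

no

n − 1 = 2464 = 2^5 · 77, so s = 5 and d = 77.
x_0 = 548^77 mod 2465 = 1143.
x_0 is neither 1 nor 2464, so continue squaring.
x_1 = 1143^2 mod 2465 = 2464.
x_1 ≡ −1, so 548 is not a witness.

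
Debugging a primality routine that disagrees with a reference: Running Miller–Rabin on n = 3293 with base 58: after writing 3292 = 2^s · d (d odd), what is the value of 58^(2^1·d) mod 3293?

n − 1 = 3292 = 2^2 · 823, so s = 2 and d = 823.
x_0 = 58^823 mod 3293 = 2396.
x_1 = 2396^2 mod 3293 = 1117.

1117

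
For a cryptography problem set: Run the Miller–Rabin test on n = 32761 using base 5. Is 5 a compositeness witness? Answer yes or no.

yes

n − 1 = 32760 = 2^3 · 4095, so s = 3 and d = 4095.
Repeated squaring mod 32761: 5^1 ≡ 5, 5^2 ≡ 25, 5^4 ≡ 625, 5^8 ≡ 30254, 5^16 ≡ 27698, 5^32 ≡ 14867, 5^64 ≡ 21983, 5^128 ≡ 27539, 5^256 ≡ 12132, 5^512 ≡ 23012, 5^1024 ≡ 3340, 5^2048 ≡ 16860.
4095 = 2048 + 1024 + 512 + 256 + 128 + 64 + 32 + 16 + 8 + 4 + 2 + 1, so 5^4095 ≡ 16860·3340·23012·12132·27539·21983·14867·27698·30254·625·25·5 ≡ 11585 (mod 32761).
x_0 = 5^4095 mod 32761 = 11585.
x_0 is neither 1 nor 32760, so continue squaring.
x_1 = 11585^2 mod 32761 = 23169.
x_2 = 23169^2 mod 32761 = 13576.
Reached i = s−1 = 2 without hitting −1: 5 is a Miller–Rabin witness and 32761 is composite.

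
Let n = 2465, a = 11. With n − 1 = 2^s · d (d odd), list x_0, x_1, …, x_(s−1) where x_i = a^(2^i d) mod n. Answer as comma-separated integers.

1061, 1681, 871, 1886, 1

n − 1 = 2464 = 2^5 · 77, so s = 5 and d = 77.
x_0 = 11^77 mod 2465 = 1061.
x_1 = 1061^2 mod 2465 = 1681.
x_2 = 1681^2 mod 2465 = 871.
x_3 = 871^2 mod 2465 = 1886.
x_4 = 1886^2 mod 2465 = 1.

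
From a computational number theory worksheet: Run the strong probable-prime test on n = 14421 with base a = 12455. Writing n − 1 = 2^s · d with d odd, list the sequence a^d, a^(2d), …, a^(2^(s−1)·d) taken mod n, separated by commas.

6425, 7723

n − 1 = 14420 = 2^2 · 3605, so s = 2 and d = 3605.
x_0 = 12455^3605 mod 14421 = 6425.
x_1 = 6425^2 mod 14421 = 7723.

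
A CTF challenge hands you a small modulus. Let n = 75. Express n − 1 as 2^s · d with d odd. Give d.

Halving: 74 → 37; 37 is odd.
So 74 = 2^1 · 37.

37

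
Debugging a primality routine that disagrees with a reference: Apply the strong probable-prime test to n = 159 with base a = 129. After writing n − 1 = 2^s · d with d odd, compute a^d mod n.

30

n − 1 = 158 = 2^1 · 79, so s = 1 and d = 79.
By repeated squaring, 129^79 ≡ 30 (mod 159).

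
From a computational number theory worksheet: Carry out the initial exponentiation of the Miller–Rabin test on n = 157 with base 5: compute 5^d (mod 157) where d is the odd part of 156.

n − 1 = 156 = 2^2 · 39, so s = 2 and d = 39.
Repeated squaring mod 157: 5^1 ≡ 5, 5^2 ≡ 25, 5^4 ≡ 154, 5^8 ≡ 9, 5^16 ≡ 81, 5^32 ≡ 124.
39 = 32 + 4 + 2 + 1, so 5^39 ≡ 124·154·25·5 ≡ 129 (mod 157).

129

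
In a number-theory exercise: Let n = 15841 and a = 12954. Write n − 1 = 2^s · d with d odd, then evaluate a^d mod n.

12461

n − 1 = 15840 = 2^5 · 495, so s = 5 and d = 495.
Repeated squaring mod 15841: 12954^1 ≡ 12954, 12954^2 ≡ 2403, 12954^4 ≡ 8285, 12954^8 ≡ 2172, 12954^16 ≡ 12807, 12954^32 ≡ 1535, 12954^64 ≡ 11757, 12954^128 ≡ 14324, 12954^256 ≡ 4344.
495 = 256 + 128 + 64 + 32 + 8 + 4 + 2 + 1, so 12954^495 ≡ 4344·14324·11757·1535·2172·8285·2403·12954 ≡ 12461 (mod 15841).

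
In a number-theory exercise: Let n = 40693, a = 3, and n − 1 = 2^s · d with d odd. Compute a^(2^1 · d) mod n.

1

n − 1 = 40692 = 2^2 · 10173, so s = 2 and d = 10173.
x_0 = 3^10173 mod 40693 = 1.
x_1 = 1^2 mod 40693 = 1.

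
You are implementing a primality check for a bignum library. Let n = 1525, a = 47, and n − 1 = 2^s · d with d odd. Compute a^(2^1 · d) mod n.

n − 1 = 1524 = 2^2 · 381, so s = 2 and d = 381.
x_0 = 47^381 mod 1525 = 672.
x_1 = 672^2 mod 1525 = 184.

184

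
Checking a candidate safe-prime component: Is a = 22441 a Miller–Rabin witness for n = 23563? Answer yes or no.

n − 1 = 23562 = 2^1 · 11781, so s = 1 and d = 11781.
Repeated squaring mod 23563: 22441^1 ≡ 22441, 22441^2 ≡ 10045, 22441^4 ≡ 5259, 22441^8 ≡ 17682, 22441^16 ≡ 19240, 22441^32 ≡ 2870, 22441^64 ≡ 13413, 22441^128 ≡ 5064, 22441^256 ≡ 7552, 22441^512 ≡ 10244, 22441^1024 ≡ 13497, 22441^2048 ≡ 3456, 22441^4096 ≡ 21058, 22441^8192 ≡ 7267.
11781 = 8192 + 2048 + 1024 + 512 + 4 + 1, so 22441^11781 ≡ 7267·3456·13497·10244·5259·22441 ≡ 1 (mod 23563).
x_0 = 22441^11781 mod 23563 = 1.
x_0 = 1, so 22441 is not a witness.

no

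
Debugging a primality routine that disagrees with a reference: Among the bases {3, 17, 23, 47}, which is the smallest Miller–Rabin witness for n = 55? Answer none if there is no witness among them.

n − 1 = 54 = 2^1 · 27, so s = 1 and d = 27.
Base 3: x_0 = 3^27 mod 55 = 42. x_0 ∉ {1, 54} and s = 1, so 3 is a Miller–Rabin witness and 55 is composite.
Base 17: x_0 = 17^27 mod 55 = 8. x_0 ∉ {1, 54} and s = 1, so 17 is a Miller–Rabin witness and 55 is composite.
Base 23: x_0 = 23^27 mod 55 = 12. x_0 ∉ {1, 54} and s = 1, so 23 is a Miller–Rabin witness and 55 is composite.
Base 47: x_0 = 47^27 mod 55 = 53. x_0 ∉ {1, 54} and s = 1, so 47 is a Miller–Rabin witness and 55 is composite.
The smallest witness among the given bases is 3.

3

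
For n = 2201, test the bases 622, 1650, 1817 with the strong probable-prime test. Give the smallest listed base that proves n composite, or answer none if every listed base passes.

1650

n − 1 = 2200 = 2^3 · 275, so s = 3 and d = 275.
Base 622: x_0 = 622^275 mod 2201 = 1. x_0 = 1, so 622 is not a witness.
Base 1650: x_0 = 1650^275 mod 2201 = 780. x_0 is neither 1 nor 2200, so continue squaring. x_1 = 780^2 mod 2201 = 924. x_2 = 924^2 mod 2201 = 1989. Reached i = s−1 = 2 without hitting −1: 1650 is a Miller–Rabin witness and 2201 is composite.
Base 1817: x_0 = 1817^275 mod 2201 = 594. x_0 is neither 1 nor 2200, so continue squaring. x_1 = 594^2 mod 2201 = 676. x_2 = 676^2 mod 2201 = 1369. Reached i = s−1 = 2 without hitting −1: 1817 is a Miller–Rabin witness and 2201 is composite.
The smallest witness among the given bases is 1650.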